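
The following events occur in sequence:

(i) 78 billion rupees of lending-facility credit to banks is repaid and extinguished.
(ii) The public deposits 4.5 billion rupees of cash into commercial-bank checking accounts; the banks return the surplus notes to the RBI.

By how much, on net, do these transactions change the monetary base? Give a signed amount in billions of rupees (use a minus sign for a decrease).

-78 billion

Discount-window repayment 78 billion rupees: RBI balance sheet contracts → −78B.
Currency deposit 4.5 billion rupees: just a shift between currency and reserves — both are base money → 0.
Net: −78 + 0 = -78 billion.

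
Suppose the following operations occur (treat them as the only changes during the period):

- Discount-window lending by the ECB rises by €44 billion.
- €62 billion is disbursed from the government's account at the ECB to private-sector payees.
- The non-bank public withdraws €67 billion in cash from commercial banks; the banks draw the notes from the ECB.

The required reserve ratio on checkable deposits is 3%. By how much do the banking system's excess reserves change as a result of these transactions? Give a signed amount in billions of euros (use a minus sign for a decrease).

Discount-window loan €44 billion: reserves +€44B, deposits 0.
Government spending €62 billion: reserves +€62B, deposits +€62B.
Currency withdrawal €67 billion: reserves −€67B, deposits −€67B.
Totals: Δreserves = +€39B, Δdeposits = −€5B.
Δrequired reserves = 3% × −€5B = −€0.15B.
Δexcess reserves = Δreserves − Δrequired = +€39B − (−€0.15B) = +€39.15 billion.

+€39.15 billion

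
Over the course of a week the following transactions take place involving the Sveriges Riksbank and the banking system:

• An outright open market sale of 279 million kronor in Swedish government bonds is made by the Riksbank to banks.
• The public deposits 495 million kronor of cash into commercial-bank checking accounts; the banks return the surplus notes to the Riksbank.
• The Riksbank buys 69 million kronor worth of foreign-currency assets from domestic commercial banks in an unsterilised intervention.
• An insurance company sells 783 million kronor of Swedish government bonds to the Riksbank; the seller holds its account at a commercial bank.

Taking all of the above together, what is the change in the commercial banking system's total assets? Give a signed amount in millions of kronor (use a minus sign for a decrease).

OMO sale (to banks) 279 million kronor: just an asset swap on bank balance sheets → 0.
Currency deposit 495 million kronor: bank balance sheets expand → +495M.
FX purchase 69 million kronor: just an asset swap on bank balance sheets → 0.
Asset purchase (from non-banks) 783 million kronor: bank balance sheets expand → +783M.
Net: 0 + 495 + 0 + 783 = +1278 million.

+1278 million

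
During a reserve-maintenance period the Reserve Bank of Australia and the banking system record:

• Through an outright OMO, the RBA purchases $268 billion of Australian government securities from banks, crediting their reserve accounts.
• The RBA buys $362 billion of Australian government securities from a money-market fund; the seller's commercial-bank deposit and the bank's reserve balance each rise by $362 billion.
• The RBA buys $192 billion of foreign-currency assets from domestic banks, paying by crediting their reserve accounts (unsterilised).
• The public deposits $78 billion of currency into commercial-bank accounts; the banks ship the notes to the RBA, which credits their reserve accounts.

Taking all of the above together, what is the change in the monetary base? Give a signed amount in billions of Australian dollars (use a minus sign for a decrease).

+$822 billion

OMO purchase (from banks) $268 billion: RBA balance sheet expands → +$268B.
Asset purchase (from non-banks) $362 billion: RBA balance sheet expands → +$362B.
FX purchase $192 billion: RBA balance sheet expands → +$192B.
Currency deposit $78 billion: just a shift between currency and reserves — both are base money → 0.
Net: 268 + 362 + 192 + 0 = +$822 billion.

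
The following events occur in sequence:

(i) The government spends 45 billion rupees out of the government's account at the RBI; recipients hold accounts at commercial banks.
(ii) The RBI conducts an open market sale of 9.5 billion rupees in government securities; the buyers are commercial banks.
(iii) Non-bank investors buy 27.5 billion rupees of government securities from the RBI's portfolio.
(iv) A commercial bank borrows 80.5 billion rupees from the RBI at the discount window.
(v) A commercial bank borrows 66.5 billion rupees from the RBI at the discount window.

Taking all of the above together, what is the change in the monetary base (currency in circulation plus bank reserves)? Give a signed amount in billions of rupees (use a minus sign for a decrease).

Government spending 45 billion rupees: a non-base liability converts back to reserves → +45B.
OMO sale (to banks) 9.5 billion rupees: RBI balance sheet contracts → −9.5B.
Asset sale (to non-banks) 27.5 billion rupees: RBI balance sheet contracts → −27.5B.
Discount-window loan 80.5 billion rupees: RBI balance sheet expands → +80.5B.
Discount-window loan 66.5 billion rupees: RBI balance sheet expands → +66.5B.
Net: 45 − 9.5 − 27.5 + 80.5 + 66.5 = +155 billion.

+155 billion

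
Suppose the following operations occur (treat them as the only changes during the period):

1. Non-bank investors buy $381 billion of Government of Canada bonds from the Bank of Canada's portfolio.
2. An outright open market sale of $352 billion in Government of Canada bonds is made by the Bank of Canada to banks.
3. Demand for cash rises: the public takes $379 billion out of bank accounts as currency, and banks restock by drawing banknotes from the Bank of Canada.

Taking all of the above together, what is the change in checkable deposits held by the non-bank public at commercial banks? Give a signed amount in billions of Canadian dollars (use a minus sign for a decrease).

Bank of Canada balance sheet:
  Assets:      Securities −$733B
  Liabilities: Bank reserves −$1112B, Currency in circulation +$379B
Commercial banking system:
  Assets:      Reserves at CB −$1112B, Securities +$352B
  Liabilities: Checkable deposits −$760B
So the change in checkable deposits held by the non-bank public at commercial banks is -$760 billion.

-$760 billion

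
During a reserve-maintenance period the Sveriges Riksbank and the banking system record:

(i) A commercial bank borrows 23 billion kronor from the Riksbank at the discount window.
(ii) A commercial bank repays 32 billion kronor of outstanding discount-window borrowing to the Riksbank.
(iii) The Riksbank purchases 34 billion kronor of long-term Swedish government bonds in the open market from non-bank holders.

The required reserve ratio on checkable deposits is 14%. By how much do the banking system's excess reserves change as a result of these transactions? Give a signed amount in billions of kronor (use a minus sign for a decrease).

Discount-window loan 23 billion kronor: reserves +23B, deposits 0.
Discount-window repayment 32 billion kronor: reserves −32B, deposits 0.
Asset purchase (from non-banks) 34 billion kronor: reserves +34B, deposits +34B.
Totals: Δreserves = +25B, Δdeposits = +34B.
Δrequired reserves = 14% × +34B = +4.76B.
Δexcess reserves = Δreserves − Δrequired = +25B − (+4.76B) = +20.24 billion.

+20.24 billion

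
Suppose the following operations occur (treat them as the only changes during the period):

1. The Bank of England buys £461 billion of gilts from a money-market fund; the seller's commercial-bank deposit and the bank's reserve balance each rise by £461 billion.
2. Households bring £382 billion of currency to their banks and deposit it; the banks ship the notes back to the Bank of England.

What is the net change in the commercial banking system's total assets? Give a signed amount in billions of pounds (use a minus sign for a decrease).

Asset purchase (from non-banks) £461 billion: bank balance sheets expand → +£461B.
Currency deposit £382 billion: bank balance sheets expand → +£382B.
Net: 461 + 382 = +£843 billion.

+£843 billion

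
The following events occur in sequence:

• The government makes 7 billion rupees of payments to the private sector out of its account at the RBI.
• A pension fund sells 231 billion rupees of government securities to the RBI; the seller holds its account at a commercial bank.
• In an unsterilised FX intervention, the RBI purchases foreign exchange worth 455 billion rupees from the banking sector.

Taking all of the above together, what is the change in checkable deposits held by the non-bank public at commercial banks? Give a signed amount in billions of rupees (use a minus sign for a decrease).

RBI balance sheet:
  Assets:      Securities +231B, Foreign assets +455B
  Liabilities: Bank reserves +693B, Government deposits −7B
Commercial banking system:
  Assets:      Reserves at CB +693B, Foreign assets −455B
  Liabilities: Checkable deposits +238B
So the change in checkable deposits held by the non-bank public at commercial banks is +238 billion.

+238 billion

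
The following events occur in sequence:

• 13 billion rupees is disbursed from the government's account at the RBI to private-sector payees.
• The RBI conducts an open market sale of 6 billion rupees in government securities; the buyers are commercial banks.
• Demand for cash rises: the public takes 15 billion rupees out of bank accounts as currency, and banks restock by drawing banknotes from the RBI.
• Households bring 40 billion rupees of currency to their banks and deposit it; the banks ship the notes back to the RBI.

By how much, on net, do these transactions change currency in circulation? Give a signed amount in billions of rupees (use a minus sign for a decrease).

RBI balance sheet:
  Assets:      Securities −6B
  Liabilities: Bank reserves +32B, Currency in circulation −25B, Government deposits −13B
Commercial banking system:
  Assets:      Reserves at CB +32B, Securities +6B
  Liabilities: Checkable deposits +38B
So the change in currency in circulation is -25 billion.

-25 billion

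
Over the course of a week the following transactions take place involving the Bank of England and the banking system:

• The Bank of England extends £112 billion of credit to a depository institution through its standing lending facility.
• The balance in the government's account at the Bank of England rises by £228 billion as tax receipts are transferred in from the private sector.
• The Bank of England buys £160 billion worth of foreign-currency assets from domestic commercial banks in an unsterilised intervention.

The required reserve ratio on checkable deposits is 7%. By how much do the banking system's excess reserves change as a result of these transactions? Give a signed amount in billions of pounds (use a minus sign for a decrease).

Discount-window loan £112 billion: reserves +£112B, deposits 0.
Government account inflow £228 billion: reserves −£228B, deposits −£228B.
FX purchase £160 billion: reserves +£160B, deposits 0.
Totals: Δreserves = +£44B, Δdeposits = −£228B.
Δrequired reserves = 7% × −£228B = −£15.96B.
Δexcess reserves = Δreserves − Δrequired = +£44B − (−£15.96B) = +£59.96 billion.

+£59.96 billion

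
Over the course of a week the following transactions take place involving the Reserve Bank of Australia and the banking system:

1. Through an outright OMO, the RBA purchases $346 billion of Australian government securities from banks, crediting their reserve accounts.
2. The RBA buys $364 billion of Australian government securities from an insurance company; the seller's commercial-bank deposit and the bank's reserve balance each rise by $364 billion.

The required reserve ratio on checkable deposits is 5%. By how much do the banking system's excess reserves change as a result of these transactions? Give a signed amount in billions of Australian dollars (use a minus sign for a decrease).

OMO purchase (from banks) $346 billion: reserves +$346B, deposits 0.
Asset purchase (from non-banks) $364 billion: reserves +$364B, deposits +$364B.
Totals: Δreserves = +$710B, Δdeposits = +$364B.
Δrequired reserves = 5% × +$364B = +$18.2B.
Δexcess reserves = Δreserves − Δrequired = +$710B − (+$18.2B) = +$691.8 billion.

+$691.8 billion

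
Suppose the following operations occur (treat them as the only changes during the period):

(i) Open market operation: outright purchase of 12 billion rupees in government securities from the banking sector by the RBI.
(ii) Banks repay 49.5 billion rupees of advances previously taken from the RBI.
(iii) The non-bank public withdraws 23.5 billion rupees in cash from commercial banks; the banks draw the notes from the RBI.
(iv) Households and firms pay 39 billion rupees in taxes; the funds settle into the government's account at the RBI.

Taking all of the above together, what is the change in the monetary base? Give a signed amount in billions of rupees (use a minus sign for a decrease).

RBI balance sheet:
  Assets:      Securities +12B, Loans to banks −49.5B
  Liabilities: Bank reserves −100B, Currency in circulation +23.5B, Government deposits +39B
Monetary base = currency + reserves: +23.5B + (−100B) = -76.5 billion.

-76.5 billion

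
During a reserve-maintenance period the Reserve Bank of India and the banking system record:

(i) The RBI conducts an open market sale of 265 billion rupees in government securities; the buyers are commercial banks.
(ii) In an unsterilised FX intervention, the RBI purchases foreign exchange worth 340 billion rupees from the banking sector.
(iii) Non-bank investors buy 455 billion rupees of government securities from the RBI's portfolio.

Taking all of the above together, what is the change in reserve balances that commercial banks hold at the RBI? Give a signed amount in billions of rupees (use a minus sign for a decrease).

-380 billion

OMO sale (to banks) 265 billion rupees: the buying banks pay out of their reserve balances → −265B.
FX purchase 340 billion rupees: the RBI pays by crediting reserve accounts → +340B.
Asset sale (to non-banks) 455 billion rupees: the non-bank buyers' banks settle from reserves → −455B.
Net: −265 + 340 − 455 = -380 billion.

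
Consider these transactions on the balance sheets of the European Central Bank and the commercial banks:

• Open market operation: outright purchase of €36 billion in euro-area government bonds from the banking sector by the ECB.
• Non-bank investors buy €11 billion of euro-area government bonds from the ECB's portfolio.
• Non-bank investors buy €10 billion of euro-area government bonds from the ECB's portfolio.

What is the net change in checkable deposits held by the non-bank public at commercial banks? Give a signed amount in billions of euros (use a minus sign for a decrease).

-€21 billion

OMO purchase (from banks) €36 billion: the counterparty is a bank, so public deposits are unchanged → 0.
Asset sale (to non-banks) €11 billion: non-bank counterparties' bank balances fall → −€11B.
Asset sale (to non-banks) €10 billion: non-bank counterparties' bank balances fall → −€10B.
Net: 0 − 11 − 10 = -€21 billion.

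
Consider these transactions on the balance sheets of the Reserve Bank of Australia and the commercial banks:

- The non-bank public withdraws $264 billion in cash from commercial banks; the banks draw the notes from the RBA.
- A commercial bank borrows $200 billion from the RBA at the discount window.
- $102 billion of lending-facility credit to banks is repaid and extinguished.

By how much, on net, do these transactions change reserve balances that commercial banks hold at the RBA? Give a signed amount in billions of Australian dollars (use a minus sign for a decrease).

-$166 billion

Currency withdrawal $264 billion: banks swap reserves for currency → −$264B.
Discount-window loan $200 billion: the loan is credited to the bank's reserve account → +$200B.
Discount-window repayment $102 billion: repayment is debited from reserves → −$102B.
Net: −264 + 200 − 102 = -$166 billion.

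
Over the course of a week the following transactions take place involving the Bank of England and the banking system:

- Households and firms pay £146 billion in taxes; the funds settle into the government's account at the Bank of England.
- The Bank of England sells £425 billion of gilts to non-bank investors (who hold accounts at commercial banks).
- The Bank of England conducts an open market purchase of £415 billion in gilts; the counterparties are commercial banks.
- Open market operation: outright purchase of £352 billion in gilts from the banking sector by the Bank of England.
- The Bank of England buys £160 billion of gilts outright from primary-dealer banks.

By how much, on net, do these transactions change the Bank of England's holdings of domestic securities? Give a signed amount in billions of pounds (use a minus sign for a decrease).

+£502 billion

Government account inflow £146 billion: the Bank of England's securities portfolio is untouched → 0.
Asset sale (to non-banks) £425 billion: securities removed from the Bank of England's portfolio → −£425B.
OMO purchase (from banks) £415 billion: securities added to the Bank of England's portfolio → +£415B.
OMO purchase (from banks) £352 billion: securities added to the Bank of England's portfolio → +£352B.
OMO purchase (from banks) £160 billion: securities added to the Bank of England's portfolio → +£160B.
Net: 0 − 425 + 415 + 352 + 160 = +£502 billion.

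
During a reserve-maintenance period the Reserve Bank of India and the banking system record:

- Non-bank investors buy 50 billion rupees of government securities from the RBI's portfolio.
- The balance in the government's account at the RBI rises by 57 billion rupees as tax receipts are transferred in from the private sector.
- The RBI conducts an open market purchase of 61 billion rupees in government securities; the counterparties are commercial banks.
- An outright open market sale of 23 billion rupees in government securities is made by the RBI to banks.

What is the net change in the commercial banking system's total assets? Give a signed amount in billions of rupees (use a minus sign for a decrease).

Asset sale (to non-banks) 50 billion rupees: bank balance sheets shrink → −50B.
Government account inflow 57 billion rupees: bank balance sheets shrink → −57B.
OMO purchase (from banks) 61 billion rupees: just an asset swap on bank balance sheets → 0.
OMO sale (to banks) 23 billion rupees: just an asset swap on bank balance sheets → 0.
Net: −50 − 57 + 0 + 0 = -107 billion.

-107 billion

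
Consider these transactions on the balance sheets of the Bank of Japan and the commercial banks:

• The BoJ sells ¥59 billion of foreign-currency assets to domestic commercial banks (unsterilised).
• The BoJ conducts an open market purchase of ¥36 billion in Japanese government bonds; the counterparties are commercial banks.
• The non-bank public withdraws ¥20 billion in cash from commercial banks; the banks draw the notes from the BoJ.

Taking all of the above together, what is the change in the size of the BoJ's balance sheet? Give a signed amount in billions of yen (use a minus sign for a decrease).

-¥23 billion

BoJ balance sheet:
  Assets:      Securities +¥36B, Foreign assets −¥59B
  Liabilities: Bank reserves −¥43B, Currency in circulation +¥20B
Commercial banking system:
  Assets:      Reserves at CB −¥43B, Securities −¥36B, Foreign assets +¥59B
  Liabilities: Checkable deposits −¥20B
Change in total BoJ assets = -¥23 billion.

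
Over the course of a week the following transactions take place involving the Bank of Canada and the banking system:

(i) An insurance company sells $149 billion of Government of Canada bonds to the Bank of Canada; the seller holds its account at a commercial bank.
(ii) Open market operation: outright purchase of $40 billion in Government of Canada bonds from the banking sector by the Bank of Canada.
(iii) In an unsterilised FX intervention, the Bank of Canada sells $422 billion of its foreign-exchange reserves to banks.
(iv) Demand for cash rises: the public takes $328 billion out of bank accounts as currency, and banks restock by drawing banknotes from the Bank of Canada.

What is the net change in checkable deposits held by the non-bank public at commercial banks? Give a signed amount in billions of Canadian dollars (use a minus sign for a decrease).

-$179 billion

Asset purchase (from non-banks) $149 billion: non-bank counterparties' bank balances rise → +$149B.
OMO purchase (from banks) $40 billion: the counterparty is a bank, so public deposits are unchanged → 0.
FX sale $422 billion: the counterparty is a bank, so public deposits are unchanged → 0.
Currency withdrawal $328 billion: non-bank counterparties' bank balances fall → −$328B.
Net: 149 + 0 + 0 − 328 = -$179 billion.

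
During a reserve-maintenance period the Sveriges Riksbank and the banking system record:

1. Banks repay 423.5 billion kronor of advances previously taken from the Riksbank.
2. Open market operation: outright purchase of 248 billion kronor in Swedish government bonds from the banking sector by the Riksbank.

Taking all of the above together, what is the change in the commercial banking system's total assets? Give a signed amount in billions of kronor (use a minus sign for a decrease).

Riksbank balance sheet:
  Assets:      Securities +248B, Loans to banks −423.5B
  Liabilities: Bank reserves −175.5B
Commercial banking system:
  Assets:      Reserves at CB −175.5B, Securities −248B
  Liabilities: Borrowings from CB −423.5B
Change in total bank assets = -423.5 billion.

-423.5 billion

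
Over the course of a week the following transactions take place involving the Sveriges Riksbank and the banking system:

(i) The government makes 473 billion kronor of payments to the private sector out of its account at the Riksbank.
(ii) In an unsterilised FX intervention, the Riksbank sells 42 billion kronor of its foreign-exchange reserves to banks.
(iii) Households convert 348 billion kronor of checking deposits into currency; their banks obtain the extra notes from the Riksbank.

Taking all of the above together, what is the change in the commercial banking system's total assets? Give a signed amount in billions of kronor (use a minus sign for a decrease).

Government spending 473 billion kronor: bank balance sheets expand → +473B.
FX sale 42 billion kronor: just an asset swap on bank balance sheets → 0.
Currency withdrawal 348 billion kronor: bank balance sheets shrink → −348B.
Net: 473 + 0 − 348 = +125 billion.

+125 billion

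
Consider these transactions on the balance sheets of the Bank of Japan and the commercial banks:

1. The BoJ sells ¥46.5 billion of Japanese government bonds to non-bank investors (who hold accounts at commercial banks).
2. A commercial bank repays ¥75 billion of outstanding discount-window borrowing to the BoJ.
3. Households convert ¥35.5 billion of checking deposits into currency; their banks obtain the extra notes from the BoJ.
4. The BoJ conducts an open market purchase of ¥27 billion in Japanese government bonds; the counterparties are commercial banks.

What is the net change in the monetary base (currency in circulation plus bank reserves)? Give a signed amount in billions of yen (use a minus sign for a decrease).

BoJ balance sheet:
  Assets:      Securities −¥19.5B, Loans to banks −¥75B
  Liabilities: Bank reserves −¥130B, Currency in circulation +¥35.5B
Monetary base = currency + reserves: +¥35.5B + (−¥130B) = -¥94.5 billion.

-¥94.5 billion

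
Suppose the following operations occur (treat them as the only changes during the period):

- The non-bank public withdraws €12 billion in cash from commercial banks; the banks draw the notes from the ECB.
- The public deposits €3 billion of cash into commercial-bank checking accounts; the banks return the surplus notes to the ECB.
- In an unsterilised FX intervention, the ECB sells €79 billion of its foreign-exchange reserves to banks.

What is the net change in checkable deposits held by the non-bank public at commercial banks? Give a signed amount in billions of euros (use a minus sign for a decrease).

ECB balance sheet:
  Assets:      Foreign assets −€79B
  Liabilities: Bank reserves −€88B, Currency in circulation +€9B
Commercial banking system:
  Assets:      Reserves at CB −€88B, Foreign assets +€79B
  Liabilities: Checkable deposits −€9B
So the change in checkable deposits held by the non-bank public at commercial banks is -€9 billion.

-€9 billion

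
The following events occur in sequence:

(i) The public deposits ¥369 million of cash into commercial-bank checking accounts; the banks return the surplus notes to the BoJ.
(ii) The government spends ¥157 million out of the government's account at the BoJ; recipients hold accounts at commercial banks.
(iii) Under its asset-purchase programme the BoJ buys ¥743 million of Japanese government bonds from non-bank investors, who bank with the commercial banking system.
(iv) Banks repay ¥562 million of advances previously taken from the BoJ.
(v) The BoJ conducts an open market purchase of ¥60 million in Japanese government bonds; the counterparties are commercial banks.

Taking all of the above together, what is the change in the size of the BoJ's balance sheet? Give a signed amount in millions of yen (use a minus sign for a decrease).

Currency deposit ¥369 million: only the composition of liabilities changes → 0.
Government spending ¥157 million: only the composition of liabilities changes → 0.
Asset purchase (from non-banks) ¥743 million: a BoJ asset is acquired → +¥743M.
Discount-window repayment ¥562 million: a BoJ asset is shed → −¥562M.
OMO purchase (from banks) ¥60 million: a BoJ asset is acquired → +¥60M.
Net: 0 + 0 + 743 − 562 + 60 = +¥241 million.

+¥241 million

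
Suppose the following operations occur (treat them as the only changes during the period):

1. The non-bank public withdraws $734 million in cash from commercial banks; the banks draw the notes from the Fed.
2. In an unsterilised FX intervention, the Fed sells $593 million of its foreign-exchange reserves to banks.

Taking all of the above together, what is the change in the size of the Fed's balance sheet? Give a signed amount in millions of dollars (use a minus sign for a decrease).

-$593 million

Currency withdrawal $734 million: only the composition of liabilities changes → 0.
FX sale $593 million: a Fed asset is shed → −$593M.
Net: 0 − 593 = -$593 million.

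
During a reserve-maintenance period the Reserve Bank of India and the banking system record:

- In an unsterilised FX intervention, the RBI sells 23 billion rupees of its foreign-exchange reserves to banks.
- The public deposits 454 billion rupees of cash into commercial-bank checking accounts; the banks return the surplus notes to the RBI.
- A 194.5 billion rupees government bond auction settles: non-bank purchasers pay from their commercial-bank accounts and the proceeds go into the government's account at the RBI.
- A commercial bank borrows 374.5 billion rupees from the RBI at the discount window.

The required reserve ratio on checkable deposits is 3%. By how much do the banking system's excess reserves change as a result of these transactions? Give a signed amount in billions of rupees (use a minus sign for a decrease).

+603.215 billion

FX sale 23 billion rupees: reserves −23B, deposits 0.
Currency deposit 454 billion rupees: reserves +454B, deposits +454B.
Government account inflow 194.5 billion rupees: reserves −194.5B, deposits −194.5B.
Discount-window loan 374.5 billion rupees: reserves +374.5B, deposits 0.
Totals: Δreserves = +611B, Δdeposits = +259.5B.
Δrequired reserves = 3% × +259.5B = +7.785B.
Δexcess reserves = Δreserves − Δrequired = +611B − (+7.785B) = +603.215 billion.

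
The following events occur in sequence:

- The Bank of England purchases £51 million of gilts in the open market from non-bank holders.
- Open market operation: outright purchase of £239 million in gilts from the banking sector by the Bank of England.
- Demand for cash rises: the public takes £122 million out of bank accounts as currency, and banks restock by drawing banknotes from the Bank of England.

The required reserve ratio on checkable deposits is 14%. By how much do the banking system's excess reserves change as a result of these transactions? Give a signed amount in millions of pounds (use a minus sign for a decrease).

Asset purchase (from non-banks) £51 million: reserves +£51M, deposits +£51M.
OMO purchase (from banks) £239 million: reserves +£239M, deposits 0.
Currency withdrawal £122 million: reserves −£122M, deposits −£122M.
Totals: Δreserves = +£168M, Δdeposits = −£71M.
Δrequired reserves = 14% × −£71M = −£9.94M.
Δexcess reserves = Δreserves − Δrequired = +£168M − (−£9.94M) = +£177.94 million.

+£177.94 million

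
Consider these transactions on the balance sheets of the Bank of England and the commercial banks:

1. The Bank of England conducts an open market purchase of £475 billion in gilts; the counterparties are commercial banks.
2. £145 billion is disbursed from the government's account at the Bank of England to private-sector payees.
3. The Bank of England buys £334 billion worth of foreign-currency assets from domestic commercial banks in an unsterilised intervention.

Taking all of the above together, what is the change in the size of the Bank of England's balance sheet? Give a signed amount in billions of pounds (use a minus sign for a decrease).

+£809 billion

OMO purchase (from banks) £475 billion: a Bank of England asset is acquired → +£475B.
Government spending £145 billion: only the composition of liabilities changes → 0.
FX purchase £334 billion: a Bank of England asset is acquired → +£334B.
Net: 475 + 0 + 334 = +£809 billion.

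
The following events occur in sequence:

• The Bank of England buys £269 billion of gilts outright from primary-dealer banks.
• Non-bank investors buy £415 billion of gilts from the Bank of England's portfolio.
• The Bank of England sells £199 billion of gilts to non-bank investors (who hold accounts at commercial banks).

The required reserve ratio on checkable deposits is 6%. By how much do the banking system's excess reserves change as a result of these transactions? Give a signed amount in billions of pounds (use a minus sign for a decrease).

OMO purchase (from banks) £269 billion: reserves +£269B, deposits 0.
Asset sale (to non-banks) £415 billion: reserves −£415B, deposits −£415B.
Asset sale (to non-banks) £199 billion: reserves −£199B, deposits −£199B.
Totals: Δreserves = −£345B, Δdeposits = −£614B.
Δrequired reserves = 6% × −£614B = −£36.84B.
Δexcess reserves = Δreserves − Δrequired = −£345B − (−£36.84B) = -£308.16 billion.

-£308.16 billion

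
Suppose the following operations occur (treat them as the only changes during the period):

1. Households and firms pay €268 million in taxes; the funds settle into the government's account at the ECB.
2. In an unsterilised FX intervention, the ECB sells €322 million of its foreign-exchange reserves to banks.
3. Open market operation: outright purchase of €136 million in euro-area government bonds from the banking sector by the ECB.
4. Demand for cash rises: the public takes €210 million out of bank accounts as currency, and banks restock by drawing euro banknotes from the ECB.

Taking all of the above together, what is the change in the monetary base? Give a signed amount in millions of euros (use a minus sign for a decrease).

-€454 million

Government account inflow €268 million: reserves shift to a non-base liability → −€268M.
FX sale €322 million: ECB balance sheet contracts → −€322M.
OMO purchase (from banks) €136 million: ECB balance sheet expands → +€136M.
Currency withdrawal €210 million: just a shift between currency and reserves — both are base money → 0.
Net: −268 − 322 + 136 + 0 = -€454 million.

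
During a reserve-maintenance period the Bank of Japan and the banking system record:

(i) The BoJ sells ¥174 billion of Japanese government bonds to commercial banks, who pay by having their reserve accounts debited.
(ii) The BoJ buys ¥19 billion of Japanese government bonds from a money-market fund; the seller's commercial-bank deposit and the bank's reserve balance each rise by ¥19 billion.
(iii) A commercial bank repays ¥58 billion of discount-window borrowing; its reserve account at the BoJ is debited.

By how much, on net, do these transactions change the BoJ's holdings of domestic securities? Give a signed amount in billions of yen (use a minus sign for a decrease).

BoJ balance sheet:
  Assets:      Securities −¥155B, Loans to banks −¥58B
  Liabilities: Bank reserves −¥213B
So the change in the BoJ's holdings of domestic securities is -¥155 billion.

-¥155 billion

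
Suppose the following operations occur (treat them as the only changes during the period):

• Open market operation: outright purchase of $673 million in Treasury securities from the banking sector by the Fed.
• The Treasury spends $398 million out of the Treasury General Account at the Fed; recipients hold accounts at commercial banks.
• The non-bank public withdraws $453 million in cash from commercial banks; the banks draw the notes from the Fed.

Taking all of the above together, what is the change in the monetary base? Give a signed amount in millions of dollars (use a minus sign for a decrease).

+$1071 million

Fed balance sheet:
  Assets:      Securities +$673M
  Liabilities: Bank reserves +$618M, Currency in circulation +$453M, Government deposits −$398M
Monetary base = currency + reserves: +$453M + (+$618M) = +$1071 million.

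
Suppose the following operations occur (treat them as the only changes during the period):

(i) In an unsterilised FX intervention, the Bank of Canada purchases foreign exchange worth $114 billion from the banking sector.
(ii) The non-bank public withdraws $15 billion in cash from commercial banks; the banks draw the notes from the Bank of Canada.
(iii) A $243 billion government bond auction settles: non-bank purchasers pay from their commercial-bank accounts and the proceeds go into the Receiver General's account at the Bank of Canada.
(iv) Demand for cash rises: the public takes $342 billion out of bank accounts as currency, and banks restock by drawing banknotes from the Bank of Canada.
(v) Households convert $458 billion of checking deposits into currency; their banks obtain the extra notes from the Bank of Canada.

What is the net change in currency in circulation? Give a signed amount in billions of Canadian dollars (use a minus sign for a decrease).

+$815 billion

Bank of Canada balance sheet:
  Assets:      Foreign assets +$114B
  Liabilities: Bank reserves −$944B, Currency in circulation +$815B, Government deposits +$243B
Commercial banking system:
  Assets:      Reserves at CB −$944B, Foreign assets −$114B
  Liabilities: Checkable deposits −$1058B
So the change in currency in circulation is +$815 billion.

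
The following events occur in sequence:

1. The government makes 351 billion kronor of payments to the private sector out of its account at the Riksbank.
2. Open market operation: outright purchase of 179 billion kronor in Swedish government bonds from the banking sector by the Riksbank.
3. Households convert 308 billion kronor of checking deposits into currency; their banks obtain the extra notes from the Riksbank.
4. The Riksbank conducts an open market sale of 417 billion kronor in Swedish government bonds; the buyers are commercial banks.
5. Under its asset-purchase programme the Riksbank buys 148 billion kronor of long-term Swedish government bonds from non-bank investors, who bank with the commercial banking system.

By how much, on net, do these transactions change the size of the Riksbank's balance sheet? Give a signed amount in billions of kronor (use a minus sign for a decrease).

Riksbank balance sheet:
  Assets:      Securities −90B
  Liabilities: Bank reserves −47B, Currency in circulation +308B, Government deposits −351B
Change in total Riksbank assets = -90 billion.

-90 billion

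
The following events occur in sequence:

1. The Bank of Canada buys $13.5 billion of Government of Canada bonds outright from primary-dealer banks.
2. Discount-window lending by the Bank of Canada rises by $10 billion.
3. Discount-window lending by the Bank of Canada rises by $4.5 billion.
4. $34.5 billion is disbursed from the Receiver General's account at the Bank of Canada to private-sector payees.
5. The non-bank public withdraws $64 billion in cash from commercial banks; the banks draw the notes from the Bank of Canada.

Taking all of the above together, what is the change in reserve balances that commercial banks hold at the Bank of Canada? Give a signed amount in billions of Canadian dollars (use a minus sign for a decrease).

OMO purchase (from banks) $13.5 billion: the Bank of Canada pays by crediting reserve accounts → +$13.5B.
Discount-window loan $10 billion: the loan is credited to the bank's reserve account → +$10B.
Discount-window loan $4.5 billion: the loan is credited to the bank's reserve account → +$4.5B.
Government spending $34.5 billion: government payments flow into bank reserve accounts → +$34.5B.
Currency withdrawal $64 billion: banks swap reserves for currency → −$64B.
Net: 13.5 + 10 + 4.5 + 34.5 − 64 = -$1.5 billion.

-$1.5 billion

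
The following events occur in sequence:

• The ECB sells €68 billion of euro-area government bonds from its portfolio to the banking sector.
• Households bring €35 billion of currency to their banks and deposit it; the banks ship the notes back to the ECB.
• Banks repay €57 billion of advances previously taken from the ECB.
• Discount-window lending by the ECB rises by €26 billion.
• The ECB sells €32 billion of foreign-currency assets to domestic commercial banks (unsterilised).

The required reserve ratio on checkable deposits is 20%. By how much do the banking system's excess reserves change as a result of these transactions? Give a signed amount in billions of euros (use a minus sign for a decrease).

OMO sale (to banks) €68 billion: reserves −€68B, deposits 0.
Currency deposit €35 billion: reserves +€35B, deposits +€35B.
Discount-window repayment €57 billion: reserves −€57B, deposits 0.
Discount-window loan €26 billion: reserves +€26B, deposits 0.
FX sale €32 billion: reserves −€32B, deposits 0.
Totals: Δreserves = −€96B, Δdeposits = +€35B.
Δrequired reserves = 20% × +€35B = +€7B.
Δexcess reserves = Δreserves − Δrequired = −€96B − (+€7B) = -€103 billion.

-€103 billion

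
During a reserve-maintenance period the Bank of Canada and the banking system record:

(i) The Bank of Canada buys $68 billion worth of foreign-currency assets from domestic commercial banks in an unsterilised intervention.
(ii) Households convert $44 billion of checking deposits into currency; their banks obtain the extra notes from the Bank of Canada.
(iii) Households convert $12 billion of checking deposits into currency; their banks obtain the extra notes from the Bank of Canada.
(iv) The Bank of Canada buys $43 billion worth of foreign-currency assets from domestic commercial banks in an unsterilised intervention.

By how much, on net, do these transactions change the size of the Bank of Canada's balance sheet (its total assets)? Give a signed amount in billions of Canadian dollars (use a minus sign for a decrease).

+$111 billion

Bank of Canada balance sheet:
  Assets:      Foreign assets +$111B
  Liabilities: Bank reserves +$55B, Currency in circulation +$56B
Change in total Bank of Canada assets = +$111 billion.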